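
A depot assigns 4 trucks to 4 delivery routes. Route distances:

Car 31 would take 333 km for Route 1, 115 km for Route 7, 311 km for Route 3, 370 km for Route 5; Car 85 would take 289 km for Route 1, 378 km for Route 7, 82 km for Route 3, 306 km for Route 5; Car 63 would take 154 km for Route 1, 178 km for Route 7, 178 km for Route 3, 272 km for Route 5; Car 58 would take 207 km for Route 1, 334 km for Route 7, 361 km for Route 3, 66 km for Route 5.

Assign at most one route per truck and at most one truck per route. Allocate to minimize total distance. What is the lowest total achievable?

Optimal: Car 31→Route 7 (115 km), Car 85→Route 3 (82 km), Car 63→Route 1 (154 km), Car 58→Route 5 (66 km) — total 115+82+154+66 = 417 km.

Min total: 417 km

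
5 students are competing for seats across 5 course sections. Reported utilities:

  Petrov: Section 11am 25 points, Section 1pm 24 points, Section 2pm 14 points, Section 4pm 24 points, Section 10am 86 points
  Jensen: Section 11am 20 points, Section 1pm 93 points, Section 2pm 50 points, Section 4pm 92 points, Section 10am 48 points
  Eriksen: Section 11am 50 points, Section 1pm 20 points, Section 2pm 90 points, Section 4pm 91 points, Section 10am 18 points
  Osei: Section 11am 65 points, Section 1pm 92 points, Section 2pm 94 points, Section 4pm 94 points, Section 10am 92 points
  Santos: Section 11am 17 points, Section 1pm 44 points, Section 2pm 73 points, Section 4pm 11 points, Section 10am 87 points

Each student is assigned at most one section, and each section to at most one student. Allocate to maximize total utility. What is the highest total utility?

Optimal: Petrov→Section 10am (86 points), Jensen→Section 1pm (93 points), Eriksen→Section 4pm (91 points), Osei→Section 11am (65 points), Santos→Section 2pm (73 points) — total 86+93+91+65+73 = 408 points.
Max-entry greedy (repeatedly take the single best remaining cell) gives 390 points, worse by 18.

Maximum total: 408 points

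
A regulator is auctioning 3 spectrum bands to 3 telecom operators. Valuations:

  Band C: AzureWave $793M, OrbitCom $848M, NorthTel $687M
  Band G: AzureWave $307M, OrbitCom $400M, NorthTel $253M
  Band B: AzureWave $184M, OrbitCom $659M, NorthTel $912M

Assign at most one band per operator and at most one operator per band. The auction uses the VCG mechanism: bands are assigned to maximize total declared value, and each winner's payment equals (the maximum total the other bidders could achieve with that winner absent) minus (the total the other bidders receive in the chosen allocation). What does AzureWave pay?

AzureWave pays $448M.

Efficient allocation: AzureWave→Band C ($793M), OrbitCom→Band G ($400M), NorthTel→Band B ($912M); total welfare W = $2105M.
AzureWave receives Band C at value $793M, so the others get W − 793 = $1312M.
Without AzureWave: best allocation of the remaining 2 bidders over all 3 bands is OrbitCom→Band C ($848M), NorthTel→Band B ($912M), total $1760M.
VCG payment = (others' best without AzureWave) − (others' welfare with AzureWave) = 1760 − 1312 = $448M.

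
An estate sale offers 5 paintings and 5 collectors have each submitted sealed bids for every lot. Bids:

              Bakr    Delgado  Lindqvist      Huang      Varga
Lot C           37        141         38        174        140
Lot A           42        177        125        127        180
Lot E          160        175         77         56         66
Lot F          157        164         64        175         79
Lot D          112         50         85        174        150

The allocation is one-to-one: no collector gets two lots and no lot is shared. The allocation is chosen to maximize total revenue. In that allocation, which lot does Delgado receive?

This is the linear assignment problem.
Optimal: Bakr→Lot F ($157), Delgado→Lot E ($175), Lindqvist→Lot A ($125), Huang→Lot C ($174), Varga→Lot D ($150) — total 157+175+125+174+150 = $781.
Row-greedy (each collector in turn takes its best remaining lot) gives $737, worse by 44.
Next-best assignment: Bakr→Lot E, Delgado→Lot F, Lindqvist→Lot A, Huang→Lot C, Varga→Lot D = $773.
Swapping Huang↔Delgado (Huang→Lot E $56, Delgado→Lot C $141) loses 152.
Every other assignment is strictly worse.
Delgado's own top lot is Lot A ($177), but forcing Delgado→Lot A and reassigning the rest optimally gives only $737 — worse by 44.

Delgado receives Lot E.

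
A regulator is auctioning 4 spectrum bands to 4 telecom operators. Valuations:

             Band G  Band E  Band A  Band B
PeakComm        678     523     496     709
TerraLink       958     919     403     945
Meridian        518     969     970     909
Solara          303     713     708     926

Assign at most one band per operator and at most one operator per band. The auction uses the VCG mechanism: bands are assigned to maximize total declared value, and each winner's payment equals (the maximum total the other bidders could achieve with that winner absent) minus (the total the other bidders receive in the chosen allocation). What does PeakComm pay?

PeakComm pays $39M.

Efficient allocation: PeakComm→Band G ($678M), TerraLink→Band E ($919M), Meridian→Band A ($970M), Solara→Band B ($926M); total welfare W = $3493M.
PeakComm receives Band G at value $678M, so the others get W − 678 = $2815M.
Without PeakComm: best allocation of the remaining 3 bidders over all 4 bands is TerraLink→Band G ($958M), Meridian→Band A ($970M), Solara→Band B ($926M), total $2854M.
VCG payment = (others' best without PeakComm) − (others' welfare with PeakComm) = 2854 − 2815 = $39M.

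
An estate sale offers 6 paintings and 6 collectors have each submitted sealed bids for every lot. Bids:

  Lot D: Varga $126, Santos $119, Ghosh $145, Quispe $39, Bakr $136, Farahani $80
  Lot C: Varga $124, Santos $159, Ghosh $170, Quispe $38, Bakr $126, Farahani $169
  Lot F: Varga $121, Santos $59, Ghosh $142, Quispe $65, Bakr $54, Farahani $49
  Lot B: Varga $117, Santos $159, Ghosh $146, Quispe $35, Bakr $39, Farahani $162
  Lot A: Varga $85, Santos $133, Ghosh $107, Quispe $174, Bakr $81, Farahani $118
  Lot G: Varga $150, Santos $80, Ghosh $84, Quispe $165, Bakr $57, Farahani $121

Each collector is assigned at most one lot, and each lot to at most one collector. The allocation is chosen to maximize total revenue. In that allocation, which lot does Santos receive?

Santos receives Lot B.

Treat this as an assignment problem: match each collector to one lot.
Optimal: Varga→Lot G ($150), Santos→Lot B ($159), Ghosh→Lot F ($142), Quispe→Lot A ($174), Bakr→Lot D ($136), Farahani→Lot C ($169) — total 150+159+142+174+136+169 = $930.
Max-entry greedy (repeatedly take the single best remaining cell) gives $851, worse by 79.
Swapping Varga↔Bakr (Varga→Lot D $126, Bakr→Lot G $57) loses 103.
Santos's own top lot is Lot C ($159), but forcing Santos→Lot C and reassigning the rest optimally gives only $923 — worse by 7.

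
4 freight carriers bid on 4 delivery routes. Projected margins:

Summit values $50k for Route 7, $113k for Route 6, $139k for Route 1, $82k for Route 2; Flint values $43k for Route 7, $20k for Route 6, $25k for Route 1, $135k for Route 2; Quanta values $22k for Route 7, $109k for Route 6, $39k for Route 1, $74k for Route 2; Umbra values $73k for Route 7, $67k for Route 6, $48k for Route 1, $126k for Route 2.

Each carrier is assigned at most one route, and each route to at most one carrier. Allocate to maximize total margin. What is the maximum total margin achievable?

Optimal: Summit→Route 1 ($139k), Flint→Route 2 ($135k), Quanta→Route 6 ($109k), Umbra→Route 7 ($73k) — total 139+135+109+73 = $456k.
Column-greedy (each route in turn goes to its best remaining carrier) gives $360k, worse by 96.
Next-best assignment: Summit→Route 1, Flint→Route 7, Quanta→Route 6, Umbra→Route 2 = $417k.
No other one-to-one assignment exceeds $456k.

Max total: $456k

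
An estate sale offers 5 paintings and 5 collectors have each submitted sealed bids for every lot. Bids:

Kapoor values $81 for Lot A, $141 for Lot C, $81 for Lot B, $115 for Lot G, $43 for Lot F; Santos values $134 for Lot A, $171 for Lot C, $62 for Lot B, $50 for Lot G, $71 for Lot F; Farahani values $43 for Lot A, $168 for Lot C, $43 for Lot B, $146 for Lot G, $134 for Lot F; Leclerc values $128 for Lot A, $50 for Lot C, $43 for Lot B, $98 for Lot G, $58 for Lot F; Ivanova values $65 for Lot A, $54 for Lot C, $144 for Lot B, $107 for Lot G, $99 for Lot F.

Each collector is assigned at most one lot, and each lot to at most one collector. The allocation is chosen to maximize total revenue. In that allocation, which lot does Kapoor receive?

Kapoor receives Lot G.

Optimal: Kapoor→Lot G ($115), Santos→Lot C ($171), Farahani→Lot F ($134), Leclerc→Lot A ($128), Ivanova→Lot B ($144) — total 115+171+134+128+144 = $692.
Row-greedy (each collector in turn takes its best remaining lot) gives $623, worse by 69.
Next-best assignment: Kapoor→Lot C, Santos→Lot A, Farahani→Lot F, Leclerc→Lot G, Ivanova→Lot B = $651.
Swapping Ivanova↔Leclerc (Ivanova→Lot A $65, Leclerc→Lot B $43) loses 164.
Checked against all permutations: $692 is optimal.
Kapoor's own top lot is Lot C ($141), but forcing Kapoor→Lot C and reassigning the rest optimally gives only $651 — worse by 41.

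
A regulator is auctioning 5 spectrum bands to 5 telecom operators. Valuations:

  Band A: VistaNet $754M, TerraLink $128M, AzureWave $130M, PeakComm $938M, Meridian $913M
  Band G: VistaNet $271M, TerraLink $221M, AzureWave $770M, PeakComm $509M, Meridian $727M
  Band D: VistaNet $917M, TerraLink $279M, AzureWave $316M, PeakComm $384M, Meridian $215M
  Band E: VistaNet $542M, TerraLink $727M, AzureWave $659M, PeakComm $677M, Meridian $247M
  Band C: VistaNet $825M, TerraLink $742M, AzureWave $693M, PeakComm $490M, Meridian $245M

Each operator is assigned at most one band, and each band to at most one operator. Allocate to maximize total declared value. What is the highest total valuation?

Maximum total: $4019M

Treat this as an assignment problem: match each operator to one band.
Optimal: VistaNet→Band D ($917M), TerraLink→Band C ($742M), AzureWave→Band G ($770M), PeakComm→Band E ($677M), Meridian→Band A ($913M) — total 917+742+770+677+913 = $4019M.
Row-greedy (each operator in turn takes its best remaining band) gives $3614M, worse by 405.
Next-best assignment: VistaNet→Band D, TerraLink→Band E, AzureWave→Band C, PeakComm→Band A, Meridian→Band G = $4002M.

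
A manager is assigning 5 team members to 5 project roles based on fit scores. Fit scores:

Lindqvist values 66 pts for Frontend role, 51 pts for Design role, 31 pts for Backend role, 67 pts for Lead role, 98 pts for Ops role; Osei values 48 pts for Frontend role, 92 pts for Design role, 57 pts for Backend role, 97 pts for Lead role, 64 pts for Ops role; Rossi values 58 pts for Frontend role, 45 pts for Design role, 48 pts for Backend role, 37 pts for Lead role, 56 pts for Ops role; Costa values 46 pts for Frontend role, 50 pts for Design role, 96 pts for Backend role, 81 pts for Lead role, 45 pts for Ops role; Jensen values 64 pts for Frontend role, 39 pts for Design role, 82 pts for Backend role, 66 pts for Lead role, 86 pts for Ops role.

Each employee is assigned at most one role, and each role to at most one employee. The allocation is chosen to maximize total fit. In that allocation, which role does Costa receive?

Optimal: Lindqvist→Ops role (98 pts), Osei→Design role (92 pts), Rossi→Frontend role (58 pts), Costa→Lead role (81 pts), Jensen→Backend role (82 pts) — total 98+92+58+81+82 = 411 pts.
Row-greedy (each employee in turn takes its best remaining role) gives 388 pts, worse by 23.
Swapping Costa↔Osei (Costa→Design role 50 pts, Osei→Lead role 97 pts) loses 26.
Costa's own top role is Backend role (96 pts), but forcing Costa→Backend role and reassigning the rest optimally gives only 410 pts — worse by 1.

Costa receives Lead role.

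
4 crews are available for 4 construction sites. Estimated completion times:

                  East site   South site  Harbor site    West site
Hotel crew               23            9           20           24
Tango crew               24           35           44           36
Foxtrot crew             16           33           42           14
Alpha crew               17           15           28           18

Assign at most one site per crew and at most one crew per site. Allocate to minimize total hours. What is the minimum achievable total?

Optimal: Hotel crew→Harbor site (20 hours), Tango crew→East site (24 hours), Foxtrot crew→West site (14 hours), Alpha crew→South site (15 hours) — total 20+24+14+15 = 73 hours.
Row-greedy (each crew in turn takes its cheapest remaining site) gives 75 hours, worse by 2.

Minimum total: 73 hours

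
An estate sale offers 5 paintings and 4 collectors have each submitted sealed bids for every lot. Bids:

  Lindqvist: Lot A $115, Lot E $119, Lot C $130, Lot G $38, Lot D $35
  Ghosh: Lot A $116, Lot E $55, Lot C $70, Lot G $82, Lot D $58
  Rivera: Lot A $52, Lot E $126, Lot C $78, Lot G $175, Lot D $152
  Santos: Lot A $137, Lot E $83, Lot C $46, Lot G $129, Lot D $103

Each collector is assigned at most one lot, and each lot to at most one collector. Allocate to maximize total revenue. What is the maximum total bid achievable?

Treat this as an assignment problem: match each collector to one lot.
Optimal: Lindqvist→Lot C ($130), Ghosh→Lot A ($116), Rivera→Lot D ($152), Santos→Lot G ($129) — total 130+116+152+129 = $527.
Row-greedy (each collector in turn takes its best remaining lot) gives $524, worse by 3.

Max total: $527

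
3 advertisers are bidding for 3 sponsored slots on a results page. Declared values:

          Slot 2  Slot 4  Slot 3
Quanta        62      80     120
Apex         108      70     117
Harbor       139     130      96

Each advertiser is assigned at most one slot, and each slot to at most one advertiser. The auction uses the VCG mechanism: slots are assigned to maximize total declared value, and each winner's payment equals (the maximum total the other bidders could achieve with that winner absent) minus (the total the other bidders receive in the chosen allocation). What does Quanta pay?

Quanta pays $18.

Efficient allocation: Quanta→Slot 3 ($120), Apex→Slot 2 ($108), Harbor→Slot 4 ($130); total welfare W = $358.
Quanta receives Slot 3 at value $120, so the others get W − 120 = $238.
Without Quanta: best allocation of the remaining 2 bidders over all 3 slots is Apex→Slot 3 ($117), Harbor→Slot 2 ($139), total $256.
VCG payment = (others' best without Quanta) − (others' welfare with Quanta) = 256 − 238 = $18.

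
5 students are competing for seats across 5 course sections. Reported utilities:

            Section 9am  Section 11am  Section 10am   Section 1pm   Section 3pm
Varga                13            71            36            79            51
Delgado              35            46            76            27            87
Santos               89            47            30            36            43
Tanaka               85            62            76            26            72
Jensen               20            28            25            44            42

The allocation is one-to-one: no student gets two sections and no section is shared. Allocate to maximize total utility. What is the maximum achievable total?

Maximum total: 367 points

Optimal: Varga→Section 11am (71 points), Delgado→Section 3pm (87 points), Santos→Section 9am (89 points), Tanaka→Section 10am (76 points), Jensen→Section 1pm (44 points) — total 71+87+89+76+44 = 367 points.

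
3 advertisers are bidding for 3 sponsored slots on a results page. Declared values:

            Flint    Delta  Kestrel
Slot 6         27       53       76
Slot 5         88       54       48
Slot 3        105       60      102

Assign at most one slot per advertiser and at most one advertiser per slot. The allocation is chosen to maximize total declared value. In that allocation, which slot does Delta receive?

This is a one-to-one assignment (maximum-weight bipartite matching).
Optimal: Flint→Slot 5 ($88), Delta→Slot 6 ($53), Kestrel→Slot 3 ($102) — total 88+53+102 = $243.
Max-entry greedy (repeatedly take the single best remaining cell) gives $235, worse by 8.
Swapping Delta↔Kestrel (Delta→Slot 3 $60, Kestrel→Slot 6 $76) loses 19.
Delta's own top slot is Slot 3 ($60), but forcing Delta→Slot 3 and reassigning the rest optimally gives only $224 — worse by 19.

Delta receives Slot 6.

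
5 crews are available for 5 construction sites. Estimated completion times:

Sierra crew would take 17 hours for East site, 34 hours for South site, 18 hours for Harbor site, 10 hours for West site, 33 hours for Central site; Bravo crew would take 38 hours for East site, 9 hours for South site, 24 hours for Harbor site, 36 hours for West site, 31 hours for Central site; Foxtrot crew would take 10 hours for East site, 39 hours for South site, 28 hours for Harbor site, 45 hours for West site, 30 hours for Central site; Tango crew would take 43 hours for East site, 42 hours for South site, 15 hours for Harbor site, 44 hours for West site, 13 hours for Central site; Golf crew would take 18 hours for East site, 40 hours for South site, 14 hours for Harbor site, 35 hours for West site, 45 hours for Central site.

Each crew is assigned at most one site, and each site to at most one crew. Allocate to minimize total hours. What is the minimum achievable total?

Minimum total: 56 hours

Optimal: Sierra crew→West site (10 hours), Bravo crew→South site (9 hours), Foxtrot crew→East site (10 hours), Tango crew→Central site (13 hours), Golf crew→Harbor site (14 hours) — total 10+9+10+13+14 = 56 hours.
Swapping Golf crew↔Bravo crew (Golf crew→South site 40 hours, Bravo crew→Harbor site 24 hours) adds 41.
Checked against all permutations: 56 hours is optimal.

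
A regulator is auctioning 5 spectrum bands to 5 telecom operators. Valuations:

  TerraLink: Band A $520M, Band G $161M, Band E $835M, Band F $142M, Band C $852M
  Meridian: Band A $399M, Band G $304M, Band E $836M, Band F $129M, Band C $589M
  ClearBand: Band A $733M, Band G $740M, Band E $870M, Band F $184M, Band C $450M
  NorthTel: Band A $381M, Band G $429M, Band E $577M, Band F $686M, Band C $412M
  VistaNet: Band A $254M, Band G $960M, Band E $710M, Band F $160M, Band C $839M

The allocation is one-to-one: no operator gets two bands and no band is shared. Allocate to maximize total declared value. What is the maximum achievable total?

Treat this as an assignment problem: match each operator to one band.
Optimal: TerraLink→Band C ($852M), Meridian→Band E ($836M), ClearBand→Band A ($733M), NorthTel→Band F ($686M), VistaNet→Band G ($960M) — total 852+836+733+686+960 = $4067M.
Max-entry greedy (repeatedly take the single best remaining cell) gives $3767M, worse by 300.
Next-best assignment: TerraLink→Band E, Meridian→Band C, ClearBand→Band A, NorthTel→Band F, VistaNet→Band G = $3803M.
Every other assignment is strictly worse.

Max total: $4067M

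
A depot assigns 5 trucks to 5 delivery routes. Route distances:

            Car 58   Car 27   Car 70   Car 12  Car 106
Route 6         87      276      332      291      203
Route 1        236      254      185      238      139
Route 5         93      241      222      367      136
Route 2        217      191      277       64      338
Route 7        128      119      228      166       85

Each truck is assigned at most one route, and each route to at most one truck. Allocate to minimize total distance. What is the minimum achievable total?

Minimum total: 591 km

Optimal: Car 58→Route 6 (87 km), Car 27→Route 7 (119 km), Car 70→Route 1 (185 km), Car 12→Route 2 (64 km), Car 106→Route 5 (136 km) — total 87+119+185+64+136 = 591 km.
Min-entry greedy (repeatedly take the single cheapest remaining cell) gives 662 km, worse by 71.
Next-best assignment: Car 58→Route 6, Car 27→Route 7, Car 70→Route 5, Car 12→Route 2, Car 106→Route 1 = 631 km.
Every other assignment is strictly worse.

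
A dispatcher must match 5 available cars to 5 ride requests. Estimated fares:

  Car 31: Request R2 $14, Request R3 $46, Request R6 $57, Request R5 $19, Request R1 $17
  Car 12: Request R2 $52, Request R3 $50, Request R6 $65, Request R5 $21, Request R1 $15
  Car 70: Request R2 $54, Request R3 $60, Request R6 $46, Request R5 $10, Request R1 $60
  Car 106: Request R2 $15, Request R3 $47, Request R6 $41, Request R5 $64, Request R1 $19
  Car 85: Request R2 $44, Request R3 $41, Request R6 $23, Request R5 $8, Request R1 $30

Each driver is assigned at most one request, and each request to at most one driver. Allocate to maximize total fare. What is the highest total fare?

Max total: $279

Optimal: Car 31→Request R3 ($46), Car 12→Request R6 ($65), Car 70→Request R1 ($60), Car 106→Request R5 ($64), Car 85→Request R2 ($44) — total 46+65+60+64+44 = $279.
Max-entry greedy (repeatedly take the single best remaining cell) gives $250, worse by 29.
Next-best assignment: Car 31→Request R6, Car 12→Request R3, Car 70→Request R1, Car 106→Request R5, Car 85→Request R2 = $275.
No other one-to-one assignment exceeds $279.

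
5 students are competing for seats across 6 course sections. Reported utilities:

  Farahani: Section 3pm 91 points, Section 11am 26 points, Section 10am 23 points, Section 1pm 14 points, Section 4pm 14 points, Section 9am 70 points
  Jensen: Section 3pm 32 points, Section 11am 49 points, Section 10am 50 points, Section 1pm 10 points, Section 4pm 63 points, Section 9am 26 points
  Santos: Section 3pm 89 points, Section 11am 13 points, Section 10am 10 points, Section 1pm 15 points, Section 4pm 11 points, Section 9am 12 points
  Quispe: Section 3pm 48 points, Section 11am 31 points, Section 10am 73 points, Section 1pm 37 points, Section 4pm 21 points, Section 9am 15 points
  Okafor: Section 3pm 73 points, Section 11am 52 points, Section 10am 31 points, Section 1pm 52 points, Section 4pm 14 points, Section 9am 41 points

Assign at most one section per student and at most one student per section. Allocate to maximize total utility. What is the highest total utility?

Maximum total: 347 points

Treat this as an assignment problem: match each student to one section.
Optimal: Farahani→Section 9am (70 points), Jensen→Section 4pm (63 points), Santos→Section 3pm (89 points), Quispe→Section 10am (73 points), Okafor→Section 11am (52 points) — total 70+63+89+73+52 = 347 points.
Column-greedy (each section in turn goes to its best remaining student) gives 294 points, worse by 53.
Swapping Quispe↔Farahani (Quispe→Section 9am 15 points, Farahani→Section 10am 23 points) loses 105.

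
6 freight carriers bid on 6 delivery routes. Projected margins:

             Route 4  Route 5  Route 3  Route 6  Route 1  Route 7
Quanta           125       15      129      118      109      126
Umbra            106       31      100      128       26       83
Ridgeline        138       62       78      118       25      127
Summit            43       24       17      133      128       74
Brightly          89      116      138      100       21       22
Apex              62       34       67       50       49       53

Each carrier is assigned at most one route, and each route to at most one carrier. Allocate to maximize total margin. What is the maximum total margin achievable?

Optimal: Quanta→Route 7 ($126k), Umbra→Route 6 ($128k), Ridgeline→Route 4 ($138k), Summit→Route 1 ($128k), Brightly→Route 5 ($116k), Apex→Route 3 ($67k) — total 126+128+138+128+116+67 = $703k.
Column-greedy (each route in turn goes to its best remaining carrier) gives $648k, worse by 55.

Max total: $703k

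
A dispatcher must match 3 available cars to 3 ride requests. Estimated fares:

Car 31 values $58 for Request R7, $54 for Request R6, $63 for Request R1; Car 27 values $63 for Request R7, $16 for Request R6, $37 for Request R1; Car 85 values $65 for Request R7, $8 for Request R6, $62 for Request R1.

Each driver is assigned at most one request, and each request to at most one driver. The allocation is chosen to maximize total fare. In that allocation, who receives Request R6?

Optimal: Car 31→Request R6 ($54), Car 27→Request R7 ($63), Car 85→Request R1 ($62) — total 54+63+62 = $179.
Next-best assignment: Car 31→Request R6, Car 27→Request R1, Car 85→Request R7 = $156.
No other one-to-one assignment exceeds $179.
Car 31's own top request is Request R1 ($63), but forcing Car 31→Request R1 and reassigning the rest optimally gives only $144 — worse by 35.

Car 31 receives Request R6.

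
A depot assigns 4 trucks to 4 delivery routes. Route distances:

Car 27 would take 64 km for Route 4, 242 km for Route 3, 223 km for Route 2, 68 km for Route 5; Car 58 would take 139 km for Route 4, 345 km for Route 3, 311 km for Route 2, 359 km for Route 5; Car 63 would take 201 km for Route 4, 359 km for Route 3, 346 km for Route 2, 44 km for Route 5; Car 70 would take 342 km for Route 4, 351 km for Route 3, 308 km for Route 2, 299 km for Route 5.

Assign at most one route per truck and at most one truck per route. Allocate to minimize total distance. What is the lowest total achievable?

Minimum total: 733 km

Optimal: Car 27→Route 3 (242 km), Car 58→Route 4 (139 km), Car 63→Route 5 (44 km), Car 70→Route 2 (308 km) — total 242+139+44+308 = 733 km.
Min-entry greedy (repeatedly take the single cheapest remaining cell) gives 761 km, worse by 28.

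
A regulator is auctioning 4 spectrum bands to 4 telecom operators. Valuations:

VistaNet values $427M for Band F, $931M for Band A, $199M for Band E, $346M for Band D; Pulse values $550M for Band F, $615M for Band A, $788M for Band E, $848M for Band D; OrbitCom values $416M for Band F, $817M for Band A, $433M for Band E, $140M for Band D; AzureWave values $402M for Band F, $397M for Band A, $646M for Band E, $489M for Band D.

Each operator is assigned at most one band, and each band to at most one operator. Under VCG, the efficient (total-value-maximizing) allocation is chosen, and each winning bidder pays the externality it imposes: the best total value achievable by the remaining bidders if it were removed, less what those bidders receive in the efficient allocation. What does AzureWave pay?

AzureWave pays $17M.

Efficient allocation: VistaNet→Band A ($931M), Pulse→Band D ($848M), OrbitCom→Band F ($416M), AzureWave→Band E ($646M); total welfare W = $2841M.
AzureWave receives Band E at value $646M, so the others get W − 646 = $2195M.
Without AzureWave: best allocation of the remaining 3 bidders over all 4 bands is VistaNet→Band A ($931M), Pulse→Band D ($848M), OrbitCom→Band E ($433M), total $2212M.
VCG payment = (others' best without AzureWave) − (others' welfare with AzureWave) = 2212 − 2195 = $17M.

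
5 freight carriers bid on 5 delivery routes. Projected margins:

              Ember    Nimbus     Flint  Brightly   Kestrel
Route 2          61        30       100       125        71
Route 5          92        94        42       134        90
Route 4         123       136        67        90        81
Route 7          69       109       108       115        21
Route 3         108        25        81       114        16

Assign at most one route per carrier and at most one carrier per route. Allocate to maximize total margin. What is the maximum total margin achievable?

Max total: $567k

Optimal: Ember→Route 3 ($108k), Nimbus→Route 4 ($136k), Flint→Route 7 ($108k), Brightly→Route 2 ($125k), Kestrel→Route 5 ($90k) — total 108+136+108+125+90 = $567k.
Row-greedy (each carrier in turn takes its best remaining route) gives $482k, worse by 85.
Every other assignment is strictly worse.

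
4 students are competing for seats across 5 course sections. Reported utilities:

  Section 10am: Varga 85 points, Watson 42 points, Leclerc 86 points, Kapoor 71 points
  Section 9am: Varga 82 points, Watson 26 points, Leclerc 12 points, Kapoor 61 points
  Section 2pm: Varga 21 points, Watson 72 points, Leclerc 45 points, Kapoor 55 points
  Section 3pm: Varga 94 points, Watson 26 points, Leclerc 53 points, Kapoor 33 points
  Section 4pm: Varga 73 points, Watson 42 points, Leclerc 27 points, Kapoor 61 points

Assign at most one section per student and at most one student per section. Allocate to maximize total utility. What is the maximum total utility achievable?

Maximum total: 313 points

Treat this as an assignment problem: match each student to one section.
Optimal: Varga→Section 3pm (94 points), Watson→Section 2pm (72 points), Leclerc→Section 10am (86 points), Kapoor→Section 9am (61 points) — total 94+72+86+61 = 313 points.
Column-greedy (each section in turn goes to its best remaining student) gives 273 points, worse by 40.
No other one-to-one assignment exceeds 313 points.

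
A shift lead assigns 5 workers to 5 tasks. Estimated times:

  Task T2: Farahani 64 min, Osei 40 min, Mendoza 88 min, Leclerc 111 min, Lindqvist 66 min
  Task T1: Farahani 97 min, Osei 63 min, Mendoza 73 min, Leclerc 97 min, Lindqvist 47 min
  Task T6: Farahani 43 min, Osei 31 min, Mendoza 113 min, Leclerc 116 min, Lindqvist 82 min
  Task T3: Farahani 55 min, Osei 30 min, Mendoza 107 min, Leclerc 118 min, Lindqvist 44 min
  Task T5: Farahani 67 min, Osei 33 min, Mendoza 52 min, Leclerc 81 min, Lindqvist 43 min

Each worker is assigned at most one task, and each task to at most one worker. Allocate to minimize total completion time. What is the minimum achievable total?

Optimal: Farahani→Task T6 (43 min), Osei→Task T2 (40 min), Mendoza→Task T5 (52 min), Leclerc→Task T1 (97 min), Lindqvist→Task T3 (44 min) — total 43+40+52+97+44 = 276 min.
Next-best assignment: Farahani→Task T6, Osei→Task T2, Mendoza→Task T1, Leclerc→Task T5, Lindqvist→Task T3 = 281 min.

Min total: 276 min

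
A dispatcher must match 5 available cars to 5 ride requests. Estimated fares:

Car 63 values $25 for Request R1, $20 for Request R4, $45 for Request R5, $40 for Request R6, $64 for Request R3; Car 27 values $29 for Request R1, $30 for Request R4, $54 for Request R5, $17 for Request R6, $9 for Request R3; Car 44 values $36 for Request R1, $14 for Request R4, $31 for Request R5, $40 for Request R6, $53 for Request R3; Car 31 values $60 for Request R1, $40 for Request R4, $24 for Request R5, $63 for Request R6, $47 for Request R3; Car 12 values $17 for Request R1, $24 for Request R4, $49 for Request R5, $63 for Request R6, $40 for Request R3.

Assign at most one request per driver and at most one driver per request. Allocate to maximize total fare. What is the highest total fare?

Maximum total: $257

Treat this as an assignment problem: match each driver to one request.
Optimal: Car 63→Request R3 ($64), Car 27→Request R5 ($54), Car 44→Request R1 ($36), Car 31→Request R4 ($40), Car 12→Request R6 ($63) — total 64+54+36+40+63 = $257.
Row-greedy (each driver in turn takes its best remaining request) gives $242, worse by 15.
Checked against all permutations: $257 is optimal.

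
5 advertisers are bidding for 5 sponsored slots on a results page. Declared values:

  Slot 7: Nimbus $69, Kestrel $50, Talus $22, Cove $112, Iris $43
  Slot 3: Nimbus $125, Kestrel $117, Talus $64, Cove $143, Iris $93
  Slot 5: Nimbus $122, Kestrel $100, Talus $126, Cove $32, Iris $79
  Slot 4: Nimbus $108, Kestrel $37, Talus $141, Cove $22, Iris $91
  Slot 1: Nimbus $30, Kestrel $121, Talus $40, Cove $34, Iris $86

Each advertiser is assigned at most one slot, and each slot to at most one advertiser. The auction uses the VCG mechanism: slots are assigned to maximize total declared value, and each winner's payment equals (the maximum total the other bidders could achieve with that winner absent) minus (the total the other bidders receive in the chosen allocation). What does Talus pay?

Efficient allocation: Nimbus→Slot 5 ($122), Kestrel→Slot 1 ($121), Talus→Slot 4 ($141), Cove→Slot 7 ($112), Iris→Slot 3 ($93); total welfare W = $589.
Talus receives Slot 4 at value $141, so the others get W − 141 = $448.
Without Talus: best allocation of the remaining 4 bidders over all 5 slots is Nimbus→Slot 5 ($122), Kestrel→Slot 1 ($121), Cove→Slot 3 ($143), Iris→Slot 4 ($91), total $477.
VCG payment = (others' best without Talus) − (others' welfare with Talus) = 477 − 448 = $29.

Talus pays $29.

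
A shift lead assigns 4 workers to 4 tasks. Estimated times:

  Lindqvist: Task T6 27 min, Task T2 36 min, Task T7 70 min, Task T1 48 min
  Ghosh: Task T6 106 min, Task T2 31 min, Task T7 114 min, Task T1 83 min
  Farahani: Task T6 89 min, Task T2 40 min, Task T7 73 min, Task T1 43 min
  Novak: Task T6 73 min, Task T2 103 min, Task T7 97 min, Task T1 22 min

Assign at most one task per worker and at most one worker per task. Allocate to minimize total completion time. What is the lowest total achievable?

Minimum total: 153 min

Optimal: Lindqvist→Task T6 (27 min), Ghosh→Task T2 (31 min), Farahani→Task T7 (73 min), Novak→Task T1 (22 min) — total 27+31+73+22 = 153 min.
Row-greedy (each worker in turn takes its cheapest remaining task) gives 198 min, worse by 45.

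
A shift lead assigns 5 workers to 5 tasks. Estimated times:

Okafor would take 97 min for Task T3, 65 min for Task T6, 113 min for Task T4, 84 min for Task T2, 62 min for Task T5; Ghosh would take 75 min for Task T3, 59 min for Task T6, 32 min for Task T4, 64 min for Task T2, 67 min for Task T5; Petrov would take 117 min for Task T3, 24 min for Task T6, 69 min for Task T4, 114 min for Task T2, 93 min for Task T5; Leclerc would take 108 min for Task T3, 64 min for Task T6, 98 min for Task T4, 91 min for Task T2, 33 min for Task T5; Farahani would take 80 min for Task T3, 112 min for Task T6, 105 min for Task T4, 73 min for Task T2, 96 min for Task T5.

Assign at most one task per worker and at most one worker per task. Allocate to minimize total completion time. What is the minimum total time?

Optimal: Okafor→Task T2 (84 min), Ghosh→Task T4 (32 min), Petrov→Task T6 (24 min), Leclerc→Task T5 (33 min), Farahani→Task T3 (80 min) — total 84+32+24+33+80 = 253 min.
Column-greedy (each task in turn goes to its cheapest remaining worker) gives 332 min, worse by 79.

Min total: 253 min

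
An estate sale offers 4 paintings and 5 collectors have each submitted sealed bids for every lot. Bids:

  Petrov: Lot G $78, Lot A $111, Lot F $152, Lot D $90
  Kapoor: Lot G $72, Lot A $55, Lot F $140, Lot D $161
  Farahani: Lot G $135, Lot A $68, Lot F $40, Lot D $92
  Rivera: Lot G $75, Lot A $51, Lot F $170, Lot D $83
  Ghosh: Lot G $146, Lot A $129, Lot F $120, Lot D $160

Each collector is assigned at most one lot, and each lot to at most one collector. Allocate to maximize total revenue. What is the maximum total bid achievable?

Max total: $595

Optimal: Farahani→Lot G ($135), Ghosh→Lot A ($129), Rivera→Lot F ($170), Kapoor→Lot D ($161) — total 135+129+170+161 = $595.
Column-greedy (each lot in turn goes to its best remaining collector) gives $588, worse by 7.
Next-best assignment: Ghosh→Lot G, Petrov→Lot A, Rivera→Lot F, Kapoor→Lot D = $588.
Swapping Rivera↔Ghosh (Rivera→Lot A $51, Ghosh→Lot F $120) loses 128.
Checked against all permutations: $595 is optimal.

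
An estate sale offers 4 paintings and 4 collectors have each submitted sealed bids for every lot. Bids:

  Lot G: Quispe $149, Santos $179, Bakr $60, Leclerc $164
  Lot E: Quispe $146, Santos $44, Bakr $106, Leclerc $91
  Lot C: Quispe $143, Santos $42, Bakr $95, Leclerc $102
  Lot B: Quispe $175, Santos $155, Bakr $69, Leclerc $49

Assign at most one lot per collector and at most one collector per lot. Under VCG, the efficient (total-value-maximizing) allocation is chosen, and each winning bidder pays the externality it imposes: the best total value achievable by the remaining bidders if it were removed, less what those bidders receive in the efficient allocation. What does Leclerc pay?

Leclerc pays $56.

Efficient allocation: Quispe→Lot C ($143), Santos→Lot B ($155), Bakr→Lot E ($106), Leclerc→Lot G ($164); total welfare W = $568.
Leclerc receives Lot G at value $164, so the others get W − 164 = $404.
Without Leclerc: best allocation of the remaining 3 bidders over all 4 lots is Quispe→Lot B ($175), Santos→Lot G ($179), Bakr→Lot E ($106), total $460.
VCG payment = (others' best without Leclerc) − (others' welfare with Leclerc) = 460 − 404 = $56.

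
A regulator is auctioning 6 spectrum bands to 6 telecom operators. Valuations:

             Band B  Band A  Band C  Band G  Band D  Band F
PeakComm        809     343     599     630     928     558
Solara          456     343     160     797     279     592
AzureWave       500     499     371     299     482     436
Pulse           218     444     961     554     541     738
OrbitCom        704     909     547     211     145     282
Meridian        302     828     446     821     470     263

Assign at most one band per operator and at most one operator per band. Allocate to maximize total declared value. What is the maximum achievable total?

This is a one-to-one assignment (maximum-weight bipartite matching).
Optimal: PeakComm→Band D ($928M), Solara→Band F ($592M), AzureWave→Band B ($500M), Pulse→Band C ($961M), OrbitCom→Band A ($909M), Meridian→Band G ($821M) — total 928+592+500+961+909+821 = $4711M.
Column-greedy (each band in turn goes to its best remaining operator) gives $4574M, worse by 137.
Next-best assignment: PeakComm→Band D, Solara→Band G, AzureWave→Band F, Pulse→Band C, OrbitCom→Band B, Meridian→Band A = $4654M.
Every other assignment is strictly worse.

Max total: $4711M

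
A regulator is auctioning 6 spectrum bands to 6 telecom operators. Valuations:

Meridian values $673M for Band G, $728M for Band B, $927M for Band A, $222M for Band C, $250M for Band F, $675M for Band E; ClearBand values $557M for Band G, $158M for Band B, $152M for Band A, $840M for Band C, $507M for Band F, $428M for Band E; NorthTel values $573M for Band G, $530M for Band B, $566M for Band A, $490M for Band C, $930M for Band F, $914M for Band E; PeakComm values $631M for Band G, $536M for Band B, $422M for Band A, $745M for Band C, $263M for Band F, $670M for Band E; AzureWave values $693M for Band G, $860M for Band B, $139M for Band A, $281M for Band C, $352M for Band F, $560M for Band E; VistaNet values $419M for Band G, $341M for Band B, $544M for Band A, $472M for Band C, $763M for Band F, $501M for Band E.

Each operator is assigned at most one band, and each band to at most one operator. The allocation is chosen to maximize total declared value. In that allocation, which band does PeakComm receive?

PeakComm receives Band G.

Optimal: Meridian→Band A ($927M), ClearBand→Band C ($840M), NorthTel→Band E ($914M), PeakComm→Band G ($631M), AzureWave→Band B ($860M), VistaNet→Band F ($763M) — total 927+840+914+631+860+763 = $4935M.
Row-greedy (each operator in turn takes its best remaining band) gives $4646M, worse by 289.
Next-best assignment: Meridian→Band A, ClearBand→Band G, NorthTel→Band E, PeakComm→Band C, AzureWave→Band B, VistaNet→Band F = $4766M.
No other one-to-one assignment exceeds $4935M.
PeakComm's own top band is Band C ($745M), but forcing PeakComm→Band C and reassigning the rest optimally gives only $4766M — worse by 169.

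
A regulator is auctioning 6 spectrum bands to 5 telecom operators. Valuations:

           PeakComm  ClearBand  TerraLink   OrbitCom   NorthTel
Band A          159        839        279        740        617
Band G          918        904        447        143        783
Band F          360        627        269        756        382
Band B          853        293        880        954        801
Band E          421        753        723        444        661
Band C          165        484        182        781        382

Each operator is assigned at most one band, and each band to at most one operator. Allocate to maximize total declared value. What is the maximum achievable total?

Optimal: PeakComm→Band G ($918M), ClearBand→Band A ($839M), TerraLink→Band B ($880M), OrbitCom→Band C ($781M), NorthTel→Band E ($661M) — total 918+839+880+781+661 = $4079M.
Max-entry greedy (repeatedly take the single best remaining cell) gives $3816M, worse by 263.
Next-best assignment: PeakComm→Band G, ClearBand→Band A, TerraLink→Band E, OrbitCom→Band C, NorthTel→Band B = $4062M.

Max total: $4079M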